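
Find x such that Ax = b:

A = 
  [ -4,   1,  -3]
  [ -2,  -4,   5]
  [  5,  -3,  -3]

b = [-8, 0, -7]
Row reduce the augmented matrix [A|b]:
R2 → R2 - (1/2)·R1
R3 → R3 + (5/4)·R1
R3 → R3 - (7/18)·R2
REF = 
  [     -4,       1,      -3,      -8]
  [      0,    -9/2,    13/2,       4]
  [      0,       0, -167/18,  -167/9]

Back-substitution:
x₃ = (-167/9) / (-167/18) = 2
x₂ = (4 - (13/2)(2)) / (-9/2) = 2
x₁ = (-8 - (1)(2) - (-3)(2)) / (-4) = 1

x = [1, 2, 2]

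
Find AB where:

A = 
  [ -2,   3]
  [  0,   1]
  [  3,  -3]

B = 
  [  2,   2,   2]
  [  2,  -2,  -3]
A is 3×2 and B is 2×3, so AB is 3×3. Each entry is (row of A)·(column of B):
AB[1,1] = (-2)(2) + (3)(2) = 2
AB[1,2] = (-2)(2) + (3)(-2) = -10
AB[1,3] = (-2)(2) + (3)(-3) = -13
AB[2,1] = (0)(2) + (1)(2) = 2
AB[2,2] = (0)(2) + (1)(-2) = -2
AB[2,3] = (0)(2) + (1)(-3) = -3
AB[3,1] = (3)(2) + (-3)(2) = 0
AB[3,2] = (3)(2) + (-3)(-2) = 12
AB[3,3] = (3)(2) + (-3)(-3) = 15

AB = 
  [  2, -10, -13]
  [  2,  -2,  -3]
  [  0,  12,  15]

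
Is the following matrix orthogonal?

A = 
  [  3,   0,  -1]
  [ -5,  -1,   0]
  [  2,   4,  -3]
No

AᵀA = 
  [ 38,  13,  -9]
  [ 13,  17, -12]
  [ -9, -12,  10]
≠ I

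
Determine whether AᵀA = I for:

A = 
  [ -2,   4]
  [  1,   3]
No

AᵀA = 
  [  5,  -5]
  [ -5,  25]
≠ I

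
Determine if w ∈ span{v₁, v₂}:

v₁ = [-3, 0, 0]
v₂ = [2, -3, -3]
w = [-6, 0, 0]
Yes

Form the augmented matrix and row-reduce:
[v₁|v₂|w] = 
  [ -3,   2,  -6]
  [  0,  -3,   0]
  [  0,  -3,   0]
R3 → R3 - (1)·R2
REF = 
  [ -3,   2,  -6]
  [  0,  -3,   0]
  [  0,   0,   0]

No row of the form [0 0 | nonzero], so the system is consistent. Back-substitution gives c₁ = 2, c₂ = 0: w = (2)·v₁ + (0)·v₂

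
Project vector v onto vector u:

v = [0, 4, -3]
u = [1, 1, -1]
proj_u(v) = [7/3, 7/3, -7/3]

v·u = (0)(1) + (4)(1) + (-3)(-1) = 7
u·u = (1)² + (1)² + (-1)² = 3
proj_u(v) = (v·u / u·u) × u = (7/3) × u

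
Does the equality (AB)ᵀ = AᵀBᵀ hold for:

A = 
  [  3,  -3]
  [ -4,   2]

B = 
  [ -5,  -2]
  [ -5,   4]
No

(AB)ᵀ = 
  [  0,  10]
  [-18,  16]

AᵀBᵀ = 
  [ -7, -31]
  [ 11,  23]

The two matrices differ, so (AB)ᵀ ≠ AᵀBᵀ in general. The correct identity is (AB)ᵀ = BᵀAᵀ.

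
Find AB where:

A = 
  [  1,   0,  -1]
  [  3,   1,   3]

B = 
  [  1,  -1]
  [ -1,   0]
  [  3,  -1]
AB = 
  [ -2,   0]
  [ 11,  -6]

A is 2×3 and B is 3×2, so AB is 2×2. Each entry is (row of A)·(column of B):
AB[1,1] = (1)(1) + (0)(-1) + (-1)(3) = -2
AB[1,2] = (1)(-1) + (0)(0) + (-1)(-1) = 0
AB[2,1] = (3)(1) + (1)(-1) + (3)(3) = 11
AB[2,2] = (3)(-1) + (1)(0) + (3)(-1) = -6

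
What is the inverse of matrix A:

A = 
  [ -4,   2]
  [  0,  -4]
det(A) = (-4)(-4) - (2)(0) = 16
For a 2×2 matrix, A⁻¹ = (1/det(A)) · [[d, -b], [-c, a]]
    = (1/16) · [[-4, -2], [0, -4]]

A⁻¹ = 
  [-1/4, -1/8]
  [   0, -1/4]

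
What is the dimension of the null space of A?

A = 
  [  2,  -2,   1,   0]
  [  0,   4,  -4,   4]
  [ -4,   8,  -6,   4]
nullity(A) = 2

Row reduce:
R3 → R3 + (2)·R1
R3 → R3 - (1)·R2
REF = 
  [  2,  -2,   1,   0]
  [  0,   4,  -4,   4]
  [  0,   0,   0,   0]
Pivot columns: 1, 2 → 2 pivots.
rank(A) = 2, so nullity(A) = 4 - 2 = 2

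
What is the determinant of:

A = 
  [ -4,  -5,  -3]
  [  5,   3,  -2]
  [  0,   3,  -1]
-82

Cofactor expansion along row 1:
det(A) = (-4)·((3)(-1) - (-2)(3)) - (-5)·((5)(-1) - (-2)(0)) + (-3)·((5)(3) - (3)(0))
  = (-4)(3) - (-5)(-5) + (-3)(15)
  = -82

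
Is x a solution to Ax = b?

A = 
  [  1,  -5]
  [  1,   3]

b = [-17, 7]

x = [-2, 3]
Yes

Ax = [-17, 7] = b ✓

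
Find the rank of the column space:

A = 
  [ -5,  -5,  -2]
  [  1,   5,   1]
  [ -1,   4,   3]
Row reduce:
R2 → R2 + (1/5)·R1
R3 → R3 - (1/5)·R1
R3 → R3 - (5/4)·R2
REF = 
  [   -5,    -5,    -2]
  [    0,     4,   3/5]
  [    0,     0, 53/20]
Pivot columns: 1, 2, 3 → 3 pivots.
dim(Col(A)) = number of pivot columns = 3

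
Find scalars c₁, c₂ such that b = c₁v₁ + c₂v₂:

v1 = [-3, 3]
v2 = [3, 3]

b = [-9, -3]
c1 = 1, c2 = -2

b = 1·v1 + -2·v2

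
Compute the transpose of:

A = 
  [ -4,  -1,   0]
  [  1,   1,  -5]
Aᵀ = 
  [ -4,   1]
  [ -1,   1]
  [  0,  -5]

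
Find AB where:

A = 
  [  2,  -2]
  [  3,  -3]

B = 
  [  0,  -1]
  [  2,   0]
A is 2×2 and B is 2×2, so AB is 2×2. Each entry is (row of A)·(column of B):
AB[1,1] = (2)(0) + (-2)(2) = -4
AB[1,2] = (2)(-1) + (-2)(0) = -2
AB[2,1] = (3)(0) + (-3)(2) = -6
AB[2,2] = (3)(-1) + (-3)(0) = -3

AB = 
  [ -4,  -2]
  [ -6,  -3]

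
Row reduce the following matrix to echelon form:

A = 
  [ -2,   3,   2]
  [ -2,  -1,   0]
Row operations:
R2 → R2 - (1)·R1

Resulting echelon form:
REF = 
  [ -2,   3,   2]
  [  0,  -4,  -2]

Rank = 2 (number of non-zero pivot rows).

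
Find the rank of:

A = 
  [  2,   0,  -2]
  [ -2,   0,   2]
rank(A) = 1

Row reduce:
R2 → R2 + (1)·R1
REF = 
  [  2,   0,  -2]
  [  0,   0,   0]
Pivot columns: 1 → 1 pivot.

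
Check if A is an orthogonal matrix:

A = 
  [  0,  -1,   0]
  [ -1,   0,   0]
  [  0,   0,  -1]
Yes

AᵀA = 
  [  1,   0,   0]
  [  0,   1,   0]
  [  0,   0,   1]
= I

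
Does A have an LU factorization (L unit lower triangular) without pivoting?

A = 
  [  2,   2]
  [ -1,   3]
Yes.
A[1,1] = 2 ≠ 0, so Gaussian elimination proceeds without a row swap: multiplier ℓ₂₁ = (-1)/(2) = -1/2, and U[2,2] = 3 - (-1/2)(2) = 4.
L = 
  [   1,    0]
  [-1/2,    1]
U = 
  [  2,   2]
  [  0,   4]
Check row 2 of LU: [(-1/2)(2), (-1/2)(2) + 4] = [-1, 3] = row 2 of A ✓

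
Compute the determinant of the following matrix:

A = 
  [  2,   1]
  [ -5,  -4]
-3

For a 2×2 matrix, det = ad - bc = (2)(-4) - (1)(-5) = -3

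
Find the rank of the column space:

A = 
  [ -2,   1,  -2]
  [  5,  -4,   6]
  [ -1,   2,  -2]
Row reduce:
R2 → R2 + (5/2)·R1
R3 → R3 - (1/2)·R1
R3 → R3 + (1)·R2
REF = 
  [  -2,    1,   -2]
  [   0, -3/2,    1]
  [   0,    0,    0]
Pivot columns: 1, 2 → 2 pivots.
dim(Col(A)) = number of pivot columns = 2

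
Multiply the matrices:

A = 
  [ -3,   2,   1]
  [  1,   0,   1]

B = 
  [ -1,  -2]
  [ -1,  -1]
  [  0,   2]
A is 2×3 and B is 3×2, so AB is 2×2. Each entry is (row of A)·(column of B):
AB[1,1] = (-3)(-1) + (2)(-1) + (1)(0) = 1
AB[1,2] = (-3)(-2) + (2)(-1) + (1)(2) = 6
AB[2,1] = (1)(-1) + (0)(-1) + (1)(0) = -1
AB[2,2] = (1)(-2) + (0)(-1) + (1)(2) = 0

AB = 
  [  1,   6]
  [ -1,   0]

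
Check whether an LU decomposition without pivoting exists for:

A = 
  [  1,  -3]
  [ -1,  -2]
Yes.
A[1,1] = 1 ≠ 0, so Gaussian elimination proceeds without a row swap: multiplier ℓ₂₁ = (-1)/(1) = -1, and U[2,2] = -2 - (-1)(-3) = -5.
L = 
  [  1,   0]
  [ -1,   1]
U = 
  [  1,  -3]
  [  0,  -5]
Check row 2 of LU: [(-1)(1), (-1)(-3) + (-5)] = [-1, -2] = row 2 of A ✓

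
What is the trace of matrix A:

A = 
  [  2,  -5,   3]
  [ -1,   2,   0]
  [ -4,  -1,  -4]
0

tr(A) = 2 + 2 + -4 = 0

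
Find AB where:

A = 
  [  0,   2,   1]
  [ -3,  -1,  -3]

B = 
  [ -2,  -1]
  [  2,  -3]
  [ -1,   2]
AB = 
  [  3,  -4]
  [  7,   0]

A is 2×3 and B is 3×2, so AB is 2×2. Each entry is (row of A)·(column of B):
AB[1,1] = (0)(-2) + (2)(2) + (1)(-1) = 3
AB[1,2] = (0)(-1) + (2)(-3) + (1)(2) = -4
AB[2,1] = (-3)(-2) + (-1)(2) + (-3)(-1) = 7
AB[2,2] = (-3)(-1) + (-1)(-3) + (-3)(2) = 0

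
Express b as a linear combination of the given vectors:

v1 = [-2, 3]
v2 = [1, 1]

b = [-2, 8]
c1 = 2, c2 = 2

b = 2·v1 + 2·v2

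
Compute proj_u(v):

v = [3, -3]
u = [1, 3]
v·u = (3)(1) + (-3)(3) = -6
u·u = (1)² + (3)² = 10
proj_u(v) = (v·u / u·u) × u = (-6/10) × u = (-3/5) × u

proj_u(v) = [-3/5, -9/5]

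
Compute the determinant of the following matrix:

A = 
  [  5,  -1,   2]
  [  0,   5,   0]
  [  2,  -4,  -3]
-95

Cofactor expansion along row 1:
det(A) = (5)·((5)(-3) - (0)(-4)) - (-1)·((0)(-3) - (0)(2)) + (2)·((0)(-4) - (5)(2))
  = (5)(-15) - (-1)(0) + (2)(-10)
  = -95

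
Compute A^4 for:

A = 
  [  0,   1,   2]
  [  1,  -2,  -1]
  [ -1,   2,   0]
A^4 = 
  [ -3,   9,  13]
  [  6, -13,  -3]
  [ -5,   9,  -6]

A² = A·A:
A²[1,1] = (0)(0) + (1)(1) + (2)(-1) = -1
A²[1,2] = (0)(1) + (1)(-2) + (2)(2) = 2
A²[1,3] = (0)(2) + (1)(-1) + (2)(0) = -1
A²[2,1] = (1)(0) + (-2)(1) + (-1)(-1) = -1
A²[2,2] = (1)(1) + (-2)(-2) + (-1)(2) = 3
A²[2,3] = (1)(2) + (-2)(-1) + (-1)(0) = 4
A²[3,1] = (-1)(0) + (2)(1) + (0)(-1) = 2
A²[3,2] = (-1)(1) + (2)(-2) + (0)(2) = -5
A²[3,3] = (-1)(2) + (2)(-1) + (0)(0) = -4
A² = 
  [ -1,   2,  -1]
  [ -1,   3,   4]
  [  2,  -5,  -4]

A^3 = A^2·A:
A^3[1,1] = (-1)(0) + (2)(1) + (-1)(-1) = 3
A^3[1,2] = (-1)(1) + (2)(-2) + (-1)(2) = -7
A^3[1,3] = (-1)(2) + (2)(-1) + (-1)(0) = -4
A^3[2,1] = (-1)(0) + (3)(1) + (4)(-1) = -1
A^3[2,2] = (-1)(1) + (3)(-2) + (4)(2) = 1
A^3[2,3] = (-1)(2) + (3)(-1) + (4)(0) = -5
A^3[3,1] = (2)(0) + (-5)(1) + (-4)(-1) = -1
A^3[3,2] = (2)(1) + (-5)(-2) + (-4)(2) = 4
A^3[3,3] = (2)(2) + (-5)(-1) + (-4)(0) = 9
A^3 = 
  [  3,  -7,  -4]
  [ -1,   1,  -5]
  [ -1,   4,   9]

A^4 = A^3·A:
A^4[1,1] = (3)(0) + (-7)(1) + (-4)(-1) = -3
A^4[1,2] = (3)(1) + (-7)(-2) + (-4)(2) = 9
A^4[1,3] = (3)(2) + (-7)(-1) + (-4)(0) = 13
A^4[2,1] = (-1)(0) + (1)(1) + (-5)(-1) = 6
A^4[2,2] = (-1)(1) + (1)(-2) + (-5)(2) = -13
A^4[2,3] = (-1)(2) + (1)(-1) + (-5)(0) = -3
A^4[3,1] = (-1)(0) + (4)(1) + (9)(-1) = -5
A^4[3,2] = (-1)(1) + (4)(-2) + (9)(2) = 9
A^4[3,3] = (-1)(2) + (4)(-1) + (9)(0) = -6
A^4 = 
  [ -3,   9,  13]
  [  6, -13,  -3]
  [ -5,   9,  -6]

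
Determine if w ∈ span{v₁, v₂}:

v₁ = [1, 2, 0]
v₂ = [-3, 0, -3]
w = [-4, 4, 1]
No

Form the augmented matrix and row-reduce:
[v₁|v₂|w] = 
  [  1,  -3,  -4]
  [  2,   0,   4]
  [  0,  -3,   1]
R2 → R2 - (2)·R1
R3 → R3 + (1/2)·R2
REF = 
  [  1,  -3,  -4]
  [  0,   6,  12]
  [  0,   0,   7]

Row 3 reads [0 0 | 7], i.e. 0 = 7, so the system is inconsistent and w ∉ span{v₁, v₂}.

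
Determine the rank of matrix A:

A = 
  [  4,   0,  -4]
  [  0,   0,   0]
rank(A) = 1

Row reduce:
(no row operations needed)
REF = 
  [  4,   0,  -4]
  [  0,   0,   0]
Pivot columns: 1 → 1 pivot.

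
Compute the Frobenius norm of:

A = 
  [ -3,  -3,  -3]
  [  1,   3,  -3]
||A||_F = 6.782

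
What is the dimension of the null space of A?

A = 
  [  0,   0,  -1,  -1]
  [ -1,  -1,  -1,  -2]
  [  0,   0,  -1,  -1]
nullity(A) = 2

Row reduce:
Swap R1 ↔ R2
R3 → R3 - (1)·R2
REF = 
  [ -1,  -1,  -1,  -2]
  [  0,   0,  -1,  -1]
  [  0,   0,   0,   0]
Pivot columns: 1, 3 → 2 pivots.
rank(A) = 2, so nullity(A) = 4 - 2 = 2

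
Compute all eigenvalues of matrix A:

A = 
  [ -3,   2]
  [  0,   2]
tr(A) = -1, det(A) = -6
Characteristic polynomial: λ² - tr(A)λ + det(A) = λ² + λ - 6
λ² + λ - 6 = (λ + 3)(λ - 2)

λ = 2, -3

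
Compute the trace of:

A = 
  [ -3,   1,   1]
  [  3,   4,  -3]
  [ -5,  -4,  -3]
-2

tr(A) = -3 + 4 + -3 = -2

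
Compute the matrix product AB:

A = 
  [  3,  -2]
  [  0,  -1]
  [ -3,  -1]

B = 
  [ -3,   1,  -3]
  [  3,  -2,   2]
A is 3×2 and B is 2×3, so AB is 3×3. Each entry is (row of A)·(column of B):
AB[1,1] = (3)(-3) + (-2)(3) = -15
AB[1,2] = (3)(1) + (-2)(-2) = 7
AB[1,3] = (3)(-3) + (-2)(2) = -13
AB[2,1] = (0)(-3) + (-1)(3) = -3
AB[2,2] = (0)(1) + (-1)(-2) = 2
AB[2,3] = (0)(-3) + (-1)(2) = -2
AB[3,1] = (-3)(-3) + (-1)(3) = 6
AB[3,2] = (-3)(1) + (-1)(-2) = -1
AB[3,3] = (-3)(-3) + (-1)(2) = 7

AB = 
  [-15,   7, -13]
  [ -3,   2,  -2]
  [  6,  -1,   7]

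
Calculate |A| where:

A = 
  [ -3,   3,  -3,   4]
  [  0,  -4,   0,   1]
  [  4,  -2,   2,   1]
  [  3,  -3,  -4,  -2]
526

Cofactor expansion along row 1: det(A) = a₁₁M₁₁ - a₁₂M₁₂ + a₁₃M₁₃ - a₁₄M₁₄

M₁₁ = det[[-4, 0, 1]; [-2, 2, 1]; [-3, -4, -2]]
  = (-4)·((2)(-2) - (1)(-4)) - (0)·((-2)(-2) - (1)(-3)) + (1)·((-2)(-4) - (2)(-3))
  = (-4)(0) - (0)(7) + (1)(14)
  = 14
M₁₂ = det[[0, 0, 1]; [4, 2, 1]; [3, -4, -2]]
  = (0)·((2)(-2) - (1)(-4)) - (0)·((4)(-2) - (1)(3)) + (1)·((4)(-4) - (2)(3))
  = (0)(0) - (0)(-11) + (1)(-22)
  = -22
M₁₃ = det[[0, -4, 1]; [4, -2, 1]; [3, -3, -2]]
  = (0)·((-2)(-2) - (1)(-3)) - (-4)·((4)(-2) - (1)(3)) + (1)·((4)(-3) - (-2)(3))
  = (0)(7) - (-4)(-11) + (1)(-6)
  = -50
M₁₄ = det[[0, -4, 0]; [4, -2, 2]; [3, -3, -4]]
  = (0)·((-2)(-4) - (2)(-3)) - (-4)·((4)(-4) - (2)(3)) + (0)·((4)(-3) - (-2)(3))
  = (0)(14) - (-4)(-22) + (0)(-6)
  = -88

det(A) = (-3)(14) - (3)(-22) + (-3)(-50) - (4)(-88) = 526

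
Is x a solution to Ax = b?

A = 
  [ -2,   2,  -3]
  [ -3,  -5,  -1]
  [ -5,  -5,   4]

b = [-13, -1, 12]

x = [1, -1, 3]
Yes

Ax = [-13, -1, 12] = b ✓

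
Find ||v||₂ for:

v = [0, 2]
2

||v||₂ = √((0)² + (2)²) = √4 = 2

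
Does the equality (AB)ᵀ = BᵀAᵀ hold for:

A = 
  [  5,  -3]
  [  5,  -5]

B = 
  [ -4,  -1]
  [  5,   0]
Yes

(AB)ᵀ = 
  [-35, -45]
  [ -5,  -5]

BᵀAᵀ = 
  [-35, -45]
  [ -5,  -5]

Both sides are equal — this is the standard identity (AB)ᵀ = BᵀAᵀ, which holds for all A, B.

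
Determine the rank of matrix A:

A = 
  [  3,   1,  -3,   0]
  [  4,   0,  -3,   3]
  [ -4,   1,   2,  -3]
rank(A) = 3

Row reduce:
R2 → R2 - (4/3)·R1
R3 → R3 + (4/3)·R1
R3 → R3 + (7/4)·R2
REF = 
  [   3,    1,   -3,    0]
  [   0, -4/3,    1,    3]
  [   0,    0, -1/4,  9/4]
Pivot columns: 1, 2, 3 → 3 pivots.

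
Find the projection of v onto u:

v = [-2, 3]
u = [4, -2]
v·u = (-2)(4) + (3)(-2) = -14
u·u = (4)² + (-2)² = 20
proj_u(v) = (v·u / u·u) × u = (-14/20) × u = (-7/10) × u

proj_u(v) = [-14/5, 7/5]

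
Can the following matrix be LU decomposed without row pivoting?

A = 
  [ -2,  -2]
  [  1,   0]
Yes.
A[1,1] = -2 ≠ 0, so Gaussian elimination proceeds without a row swap: multiplier ℓ₂₁ = (1)/(-2) = -1/2, and U[2,2] = 0 - (-1/2)(-2) = -1.
L = 
  [   1,    0]
  [-1/2,    1]
U = 
  [ -2,  -2]
  [  0,  -1]
Check row 2 of LU: [(-1/2)(-2), (-1/2)(-2) + (-1)] = [1, 0] = row 2 of A ✓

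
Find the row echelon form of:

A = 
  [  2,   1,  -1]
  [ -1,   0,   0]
Row operations:
R2 → R2 + (1/2)·R1

Resulting echelon form:
REF = 
  [   2,    1,   -1]
  [   0,  1/2, -1/2]

Rank = 2 (number of non-zero pivot rows).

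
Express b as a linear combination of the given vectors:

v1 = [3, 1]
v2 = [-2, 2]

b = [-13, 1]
c1 = -3, c2 = 2

b = -3·v1 + 2·v2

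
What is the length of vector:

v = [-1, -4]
4.123

||v||₂ = √((-1)² + (-4)²) = √17 = 4.123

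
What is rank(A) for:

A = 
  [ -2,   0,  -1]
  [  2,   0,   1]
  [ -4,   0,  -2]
Row reduce:
R2 → R2 + (1)·R1
R3 → R3 - (2)·R1
REF = 
  [ -2,   0,  -1]
  [  0,   0,   0]
  [  0,   0,   0]
Pivot columns: 1 → 1 pivot.

rank(A) = 1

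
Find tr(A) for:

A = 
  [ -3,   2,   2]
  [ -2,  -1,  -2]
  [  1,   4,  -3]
-7

tr(A) = -3 + -1 + -3 = -7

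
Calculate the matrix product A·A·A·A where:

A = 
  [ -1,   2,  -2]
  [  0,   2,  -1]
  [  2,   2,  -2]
A^4 = 
  [-11,  18, -20]
  [  2,   8,  -8]
  [ 22,  12, -20]

A² = A·A:
A²[1,1] = (-1)(-1) + (2)(0) + (-2)(2) = -3
A²[1,2] = (-1)(2) + (2)(2) + (-2)(2) = -2
A²[1,3] = (-1)(-2) + (2)(-1) + (-2)(-2) = 4
A²[2,1] = (0)(-1) + (2)(0) + (-1)(2) = -2
A²[2,2] = (0)(2) + (2)(2) + (-1)(2) = 2
A²[2,3] = (0)(-2) + (2)(-1) + (-1)(-2) = 0
A²[3,1] = (2)(-1) + (2)(0) + (-2)(2) = -6
A²[3,2] = (2)(2) + (2)(2) + (-2)(2) = 4
A²[3,3] = (2)(-2) + (2)(-1) + (-2)(-2) = -2
A² = 
  [ -3,  -2,   4]
  [ -2,   2,   0]
  [ -6,   4,  -2]

A^3 = A^2·A:
A^3[1,1] = (-3)(-1) + (-2)(0) + (4)(2) = 11
A^3[1,2] = (-3)(2) + (-2)(2) + (4)(2) = -2
A^3[1,3] = (-3)(-2) + (-2)(-1) + (4)(-2) = 0
A^3[2,1] = (-2)(-1) + (2)(0) + (0)(2) = 2
A^3[2,2] = (-2)(2) + (2)(2) + (0)(2) = 0
A^3[2,3] = (-2)(-2) + (2)(-1) + (0)(-2) = 2
A^3[3,1] = (-6)(-1) + (4)(0) + (-2)(2) = 2
A^3[3,2] = (-6)(2) + (4)(2) + (-2)(2) = -8
A^3[3,3] = (-6)(-2) + (4)(-1) + (-2)(-2) = 12
A^3 = 
  [ 11,  -2,   0]
  [  2,   0,   2]
  [  2,  -8,  12]

A^4 = A^3·A:
A^4[1,1] = (11)(-1) + (-2)(0) + (0)(2) = -11
A^4[1,2] = (11)(2) + (-2)(2) + (0)(2) = 18
A^4[1,3] = (11)(-2) + (-2)(-1) + (0)(-2) = -20
A^4[2,1] = (2)(-1) + (0)(0) + (2)(2) = 2
A^4[2,2] = (2)(2) + (0)(2) + (2)(2) = 8
A^4[2,3] = (2)(-2) + (0)(-1) + (2)(-2) = -8
A^4[3,1] = (2)(-1) + (-8)(0) + (12)(2) = 22
A^4[3,2] = (2)(2) + (-8)(2) + (12)(2) = 12
A^4[3,3] = (2)(-2) + (-8)(-1) + (12)(-2) = -20
A^4 = 
  [-11,  18, -20]
  [  2,   8,  -8]
  [ 22,  12, -20]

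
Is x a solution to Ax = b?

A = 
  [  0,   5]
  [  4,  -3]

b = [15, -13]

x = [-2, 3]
No

Ax = [15, -17] ≠ b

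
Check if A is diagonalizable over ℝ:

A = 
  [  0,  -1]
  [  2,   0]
No

tr(A) = 0, det(A) = 2
Characteristic polynomial: λ² - tr(A)λ + det(A) = λ² + 2
λ² + 2 = 0  ⇒  λ = (0 ± √((0)² - 4·(2)))/2 = (0 ± √(-8))/2
  = i√2,  -i√2
Eigenvalues: i√2, -i√2  (≈ 0 + 1.414i, 0 - 1.414i)
Has complex eigenvalues (not diagonalizable over ℝ).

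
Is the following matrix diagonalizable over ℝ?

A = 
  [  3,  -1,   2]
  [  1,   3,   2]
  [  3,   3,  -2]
Yes

Characteristic polynomial: det(λI - A) = λ³ - 4λ² - 14λ + 56
Testing integer divisors of the constant term: p(4) = 0, so (λ - 4) is a factor:
p(λ) = (λ - 4)(λ² - 14)
λ² - 14 = 0  ⇒  λ = (0 ± √((0)² - 4·(-14)))/2 = (0 ± √(56))/2
  = √14,  -√14
Eigenvalues: 4, √14, -√14  (≈ 4, 3.742, -3.742)
The two irrational eigenvalues are distinct (simple), so each has alg. mult. = geom. mult. = 1.
λ=4: alg. mult. = 1, geom. mult. = 3 - rank(A - (4)I) = 3 - 2 = 1
Sum of geometric multiplicities equals n, so A has n independent eigenvectors.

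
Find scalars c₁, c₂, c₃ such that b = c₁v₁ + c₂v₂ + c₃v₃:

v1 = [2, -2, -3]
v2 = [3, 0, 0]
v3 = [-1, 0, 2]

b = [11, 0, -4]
c1 = 0, c2 = 3, c3 = -2

b = 0·v1 + 3·v2 + -2·v3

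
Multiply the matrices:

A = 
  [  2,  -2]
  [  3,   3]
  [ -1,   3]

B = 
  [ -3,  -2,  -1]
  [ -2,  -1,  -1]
AB = 
  [ -2,  -2,   0]
  [-15,  -9,  -6]
  [ -3,  -1,  -2]

A is 3×2 and B is 2×3, so AB is 3×3. Each entry is (row of A)·(column of B):
AB[1,1] = (2)(-3) + (-2)(-2) = -2
AB[1,2] = (2)(-2) + (-2)(-1) = -2
AB[1,3] = (2)(-1) + (-2)(-1) = 0
AB[2,1] = (3)(-3) + (3)(-2) = -15
AB[2,2] = (3)(-2) + (3)(-1) = -9
AB[2,3] = (3)(-1) + (3)(-1) = -6
AB[3,1] = (-1)(-3) + (3)(-2) = -3
AB[3,2] = (-1)(-2) + (3)(-1) = -1
AB[3,3] = (-1)(-1) + (3)(-1) = -2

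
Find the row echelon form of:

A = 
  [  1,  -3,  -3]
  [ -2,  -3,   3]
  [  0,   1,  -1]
Row operations:
R2 → R2 + (2)·R1
R3 → R3 + (1/9)·R2

Resulting echelon form:
REF = 
  [   1,   -3,   -3]
  [   0,   -9,   -3]
  [   0,    0, -4/3]

Rank = 3 (number of non-zero pivot rows).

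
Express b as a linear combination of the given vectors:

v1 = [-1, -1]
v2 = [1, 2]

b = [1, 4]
c1 = 2, c2 = 3

b = 2·v1 + 3·v2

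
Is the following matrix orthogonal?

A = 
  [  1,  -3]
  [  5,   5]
No

AᵀA = 
  [ 26,  22]
  [ 22,  34]
≠ I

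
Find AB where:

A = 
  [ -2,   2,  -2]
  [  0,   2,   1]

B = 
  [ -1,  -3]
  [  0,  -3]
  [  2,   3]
AB = 
  [ -2,  -6]
  [  2,  -3]

A is 2×3 and B is 3×2, so AB is 2×2. Each entry is (row of A)·(column of B):
AB[1,1] = (-2)(-1) + (2)(0) + (-2)(2) = -2
AB[1,2] = (-2)(-3) + (2)(-3) + (-2)(3) = -6
AB[2,1] = (0)(-1) + (2)(0) + (1)(2) = 2
AB[2,2] = (0)(-3) + (2)(-3) + (1)(3) = -3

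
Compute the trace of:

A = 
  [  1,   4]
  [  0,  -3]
-2

tr(A) = 1 + -3 = -2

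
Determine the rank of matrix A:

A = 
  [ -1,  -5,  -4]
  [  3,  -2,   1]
rank(A) = 2

Row reduce:
R2 → R2 + (3)·R1
REF = 
  [ -1,  -5,  -4]
  [  0, -17, -11]
Pivot columns: 1, 2 → 2 pivots.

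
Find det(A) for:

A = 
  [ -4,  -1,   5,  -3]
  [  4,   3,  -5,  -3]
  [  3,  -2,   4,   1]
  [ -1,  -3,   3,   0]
Cofactor expansion along row 1: det(A) = a₁₁M₁₁ - a₁₂M₁₂ + a₁₃M₁₃ - a₁₄M₁₄

M₁₁ = det[[3, -5, -3]; [-2, 4, 1]; [-3, 3, 0]]
  = (3)·((4)(0) - (1)(3)) - (-5)·((-2)(0) - (1)(-3)) + (-3)·((-2)(3) - (4)(-3))
  = (3)(-3) - (-5)(3) + (-3)(6)
  = -12
M₁₂ = det[[4, -5, -3]; [3, 4, 1]; [-1, 3, 0]]
  = (4)·((4)(0) - (1)(3)) - (-5)·((3)(0) - (1)(-1)) + (-3)·((3)(3) - (4)(-1))
  = (4)(-3) - (-5)(1) + (-3)(13)
  = -46
M₁₃ = det[[4, 3, -3]; [3, -2, 1]; [-1, -3, 0]]
  = (4)·((-2)(0) - (1)(-3)) - (3)·((3)(0) - (1)(-1)) + (-3)·((3)(-3) - (-2)(-1))
  = (4)(3) - (3)(1) + (-3)(-11)
  = 42
M₁₄ = det[[4, 3, -5]; [3, -2, 4]; [-1, -3, 3]]
  = (4)·((-2)(3) - (4)(-3)) - (3)·((3)(3) - (4)(-1)) + (-5)·((3)(-3) - (-2)(-1))
  = (4)(6) - (3)(13) + (-5)(-11)
  = 40

det(A) = (-4)(-12) - (-1)(-46) + (5)(42) - (-3)(40) = 332

det(A) = 332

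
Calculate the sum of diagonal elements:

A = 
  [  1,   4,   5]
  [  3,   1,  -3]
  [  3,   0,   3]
5

tr(A) = 1 + 1 + 3 = 5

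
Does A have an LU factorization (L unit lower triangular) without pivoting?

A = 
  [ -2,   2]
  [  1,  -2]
Yes.
A[1,1] = -2 ≠ 0, so Gaussian elimination proceeds without a row swap: multiplier ℓ₂₁ = (1)/(-2) = -1/2, and U[2,2] = -2 - (-1/2)(2) = -1.
L = 
  [   1,    0]
  [-1/2,    1]
U = 
  [ -2,   2]
  [  0,  -1]
Check row 2 of LU: [(-1/2)(-2), (-1/2)(2) + (-1)] = [1, -2] = row 2 of A ✓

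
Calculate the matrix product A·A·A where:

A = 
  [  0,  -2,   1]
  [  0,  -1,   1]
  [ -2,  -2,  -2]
A² = A·A:
A²[1,1] = (0)(0) + (-2)(0) + (1)(-2) = -2
A²[1,2] = (0)(-2) + (-2)(-1) + (1)(-2) = 0
A²[1,3] = (0)(1) + (-2)(1) + (1)(-2) = -4
A²[2,1] = (0)(0) + (-1)(0) + (1)(-2) = -2
A²[2,2] = (0)(-2) + (-1)(-1) + (1)(-2) = -1
A²[2,3] = (0)(1) + (-1)(1) + (1)(-2) = -3
A²[3,1] = (-2)(0) + (-2)(0) + (-2)(-2) = 4
A²[3,2] = (-2)(-2) + (-2)(-1) + (-2)(-2) = 10
A²[3,3] = (-2)(1) + (-2)(1) + (-2)(-2) = 0
A² = 
  [ -2,   0,  -4]
  [ -2,  -1,  -3]
  [  4,  10,   0]

A^3 = A^2·A:
A^3[1,1] = (-2)(0) + (0)(0) + (-4)(-2) = 8
A^3[1,2] = (-2)(-2) + (0)(-1) + (-4)(-2) = 12
A^3[1,3] = (-2)(1) + (0)(1) + (-4)(-2) = 6
A^3[2,1] = (-2)(0) + (-1)(0) + (-3)(-2) = 6
A^3[2,2] = (-2)(-2) + (-1)(-1) + (-3)(-2) = 11
A^3[2,3] = (-2)(1) + (-1)(1) + (-3)(-2) = 3
A^3[3,1] = (4)(0) + (10)(0) + (0)(-2) = 0
A^3[3,2] = (4)(-2) + (10)(-1) + (0)(-2) = -18
A^3[3,3] = (4)(1) + (10)(1) + (0)(-2) = 14
A^3 = 
  [  8,  12,   6]
  [  6,  11,   3]
  [  0, -18,  14]

Therefore
A^3 = 
  [  8,  12,   6]
  [  6,  11,   3]
  [  0, -18,  14]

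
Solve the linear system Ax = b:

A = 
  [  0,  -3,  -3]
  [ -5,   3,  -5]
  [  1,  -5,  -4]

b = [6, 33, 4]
x = [-3, 1, -3]

Row reduce the augmented matrix [A|b]:
Swap R1 ↔ R2
R3 → R3 + (1/5)·R1
R3 → R3 - (22/15)·R2
REF = 
  [  -5,    3,   -5,   33]
  [   0,   -3,   -3,    6]
  [   0,    0, -3/5,  9/5]

Back-substitution:
x₃ = (9/5) / (-3/5) = -3
x₂ = (6 - (-3)(-3)) / (-3) = 1
x₁ = (33 - (3)(1) - (-5)(-3)) / (-5) = -3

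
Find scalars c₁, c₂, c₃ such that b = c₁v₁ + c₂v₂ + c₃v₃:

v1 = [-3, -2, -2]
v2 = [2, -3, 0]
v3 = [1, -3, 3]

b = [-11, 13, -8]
c1 = 1, c2 = -3, c3 = -2

b = 1·v1 + -3·v2 + -2·v3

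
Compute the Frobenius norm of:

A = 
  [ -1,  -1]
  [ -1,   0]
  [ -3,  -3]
||A||_F = 4.583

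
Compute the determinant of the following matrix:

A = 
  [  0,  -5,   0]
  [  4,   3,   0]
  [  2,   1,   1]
Cofactor expansion along row 1:
det(A) = (0)·((3)(1) - (0)(1)) - (-5)·((4)(1) - (0)(2)) + (0)·((4)(1) - (3)(2))
  = (0)(3) - (-5)(4) + (0)(-2)
  = 20

det(A) = 20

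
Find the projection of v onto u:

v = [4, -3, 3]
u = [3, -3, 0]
v·u = (4)(3) + (-3)(-3) + (3)(0) = 21
u·u = (3)² + (-3)² + (0)² = 18
proj_u(v) = (v·u / u·u) × u = (21/18) × u = (7/6) × u

proj_u(v) = [7/2, -7/2, 0]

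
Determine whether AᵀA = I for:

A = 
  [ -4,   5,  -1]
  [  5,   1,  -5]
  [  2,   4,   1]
No

AᵀA = 
  [ 45,  -7, -19]
  [ -7,  42,  -6]
  [-19,  -6,  27]
≠ I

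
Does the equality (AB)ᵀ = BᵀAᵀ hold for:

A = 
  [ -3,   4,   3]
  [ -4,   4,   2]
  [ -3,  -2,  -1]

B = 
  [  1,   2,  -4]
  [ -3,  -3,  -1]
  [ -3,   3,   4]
Yes

(AB)ᵀ = 
  [-24, -22,   6]
  [ -9, -14,  -3]
  [ 20,  20,  10]

BᵀAᵀ = 
  [-24, -22,   6]
  [ -9, -14,  -3]
  [ 20,  20,  10]

Both sides are equal — this is the standard identity (AB)ᵀ = BᵀAᵀ, which holds for all A, B.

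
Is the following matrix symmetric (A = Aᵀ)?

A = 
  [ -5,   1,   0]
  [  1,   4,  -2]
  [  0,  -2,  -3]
Yes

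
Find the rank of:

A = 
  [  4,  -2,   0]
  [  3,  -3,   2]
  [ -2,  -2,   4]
rank(A) = 2

Row reduce:
R2 → R2 - (3/4)·R1
R3 → R3 + (1/2)·R1
R3 → R3 - (2)·R2
REF = 
  [   4,   -2,    0]
  [   0, -3/2,    2]
  [   0,    0,    0]
Pivot columns: 1, 2 → 2 pivots.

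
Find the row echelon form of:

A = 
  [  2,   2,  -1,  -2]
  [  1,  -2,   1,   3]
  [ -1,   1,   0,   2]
Row operations:
R2 → R2 - (1/2)·R1
R3 → R3 + (1/2)·R1
R3 → R3 + (2/3)·R2

Resulting echelon form:
REF = 
  [   2,    2,   -1,   -2]
  [   0,   -3,  3/2,    4]
  [   0,    0,  1/2, 11/3]

Rank = 3 (number of non-zero pivot rows).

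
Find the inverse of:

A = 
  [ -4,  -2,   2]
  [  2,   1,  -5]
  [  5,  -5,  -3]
det(A) = (-4)·((1)(-3) - (-5)(-5)) - (-2)·((2)(-3) - (-5)(5)) + (2)·((2)(-5) - (1)(5))
  = (-4)(-28) - (-2)(19) + (2)(-15)
  = 120
det(A) = 120 ≠ 0, so A is invertible.

Cofactors Cᵢⱼ = (-1)ⁱ⁺ʲ·Mᵢⱼ:
C = 
  [-28, -19, -15]
  [-16,   2, -30]
  [  8, -16,   0]

adj(A) = Cᵀ:
adj(A) = 
  [-28, -16,   8]
  [-19,   2, -16]
  [-15, -30,   0]

A⁻¹ = (1/120) · adj(A):
A⁻¹ = 
  [  -7/30,   -2/15,    1/15]
  [-19/120,    1/60,   -2/15]
  [   -1/8,    -1/4,       0]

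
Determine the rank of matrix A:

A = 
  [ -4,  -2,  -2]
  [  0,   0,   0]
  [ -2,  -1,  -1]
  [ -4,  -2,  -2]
rank(A) = 1

Row reduce:
R3 → R3 - (1/2)·R1
R4 → R4 - (1)·R1
REF = 
  [ -4,  -2,  -2]
  [  0,   0,   0]
  [  0,   0,   0]
  [  0,   0,   0]
Pivot columns: 1 → 1 pivot.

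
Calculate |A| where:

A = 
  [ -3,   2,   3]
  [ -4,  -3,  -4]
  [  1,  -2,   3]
100

Cofactor expansion along row 1:
det(A) = (-3)·((-3)(3) - (-4)(-2)) - (2)·((-4)(3) - (-4)(1)) + (3)·((-4)(-2) - (-3)(1))
  = (-3)(-17) - (2)(-8) + (3)(11)
  = 100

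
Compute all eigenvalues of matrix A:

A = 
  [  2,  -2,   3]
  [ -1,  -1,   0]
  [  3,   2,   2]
Characteristic polynomial: det(λI - A) = λ³ - 3λ² - 11λ + 5
Testing integer divisors of the constant term: p(5) = 0, so (λ - 5) is a factor:
p(λ) = (λ - 5)(λ² + 2λ - 1)
λ² + 2λ - 1 = 0  ⇒  λ = (-2 ± √((2)² - 4·(-1)))/2 = (-2 ± √(8))/2
  = -1 + √2,  -1 - √2

λ = 5, -1 + √2, -1 - √2  (≈ 5, 0.4142, -2.414)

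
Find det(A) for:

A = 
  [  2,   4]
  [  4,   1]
-14

For a 2×2 matrix, det = ad - bc = (2)(1) - (4)(4) = -14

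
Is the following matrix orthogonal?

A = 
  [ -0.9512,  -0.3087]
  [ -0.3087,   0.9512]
Yes

AᵀA = 
  [  1.0001,   0]
  [  0,   1.0001]
≈ I (equal to I up to the 4-dp rounding of the entries)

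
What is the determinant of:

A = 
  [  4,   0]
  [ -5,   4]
For a 2×2 matrix, det = ad - bc = (4)(4) - (0)(-5) = 16

det(A) = 16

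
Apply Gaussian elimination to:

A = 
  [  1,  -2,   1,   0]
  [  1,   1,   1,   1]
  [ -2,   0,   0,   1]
Row operations:
R2 → R2 - (1)·R1
R3 → R3 + (2)·R1
R3 → R3 + (4/3)·R2

Resulting echelon form:
REF = 
  [  1,  -2,   1,   0]
  [  0,   3,   0,   1]
  [  0,   0,   2, 7/3]

Rank = 3 (number of non-zero pivot rows).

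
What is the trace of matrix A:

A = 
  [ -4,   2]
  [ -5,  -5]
-9

tr(A) = -4 + -5 = -9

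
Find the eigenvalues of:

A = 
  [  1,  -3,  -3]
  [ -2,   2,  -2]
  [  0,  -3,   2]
λ = 4, (1 + √33)/2, (1 - √33)/2  (≈ 4, 3.372, -2.372)

Characteristic polynomial: det(λI - A) = λ³ - 5λ² - 4λ + 32
Testing integer divisors of the constant term: p(4) = 0, so (λ - 4) is a factor:
p(λ) = (λ - 4)(λ² - λ - 8)
λ² - λ - 8 = 0  ⇒  λ = (1 ± √((-1)² - 4·(-8)))/2 = (1 ± √(33))/2
  = (1 + √33)/2,  (1 - √33)/2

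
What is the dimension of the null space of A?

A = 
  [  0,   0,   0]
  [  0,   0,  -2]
nullity(A) = 2

Row reduce:
Swap R1 ↔ R2
REF = 
  [  0,   0,  -2]
  [  0,   0,   0]
Pivot columns: 3 → 1 pivot.
rank(A) = 1, so nullity(A) = 3 - 1 = 2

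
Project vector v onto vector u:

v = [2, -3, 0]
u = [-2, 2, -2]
v·u = (2)(-2) + (-3)(2) + (0)(-2) = -10
u·u = (-2)² + (2)² + (-2)² = 12
proj_u(v) = (v·u / u·u) × u = (-10/12) × u = (-5/6) × u

proj_u(v) = [5/3, -5/3, 5/3]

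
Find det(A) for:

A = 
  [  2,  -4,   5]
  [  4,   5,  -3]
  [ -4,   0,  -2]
Cofactor expansion along row 1:
det(A) = (2)·((5)(-2) - (-3)(0)) - (-4)·((4)(-2) - (-3)(-4)) + (5)·((4)(0) - (5)(-4))
  = (2)(-10) - (-4)(-20) + (5)(20)
  = 0

det(A) = 0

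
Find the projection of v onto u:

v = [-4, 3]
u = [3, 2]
proj_u(v) = [-18/13, -12/13]

v·u = (-4)(3) + (3)(2) = -6
u·u = (3)² + (2)² = 13
proj_u(v) = (v·u / u·u) × u = (-6/13) × u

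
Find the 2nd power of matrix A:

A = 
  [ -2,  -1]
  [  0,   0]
A² = A·A:
A²[1,1] = (-2)(-2) + (-1)(0) = 4
A²[1,2] = (-2)(-1) + (-1)(0) = 2
A²[2,1] = (0)(-2) + (0)(0) = 0
A²[2,2] = (0)(-1) + (0)(0) = 0
A² = 
  [  4,   2]
  [  0,   0]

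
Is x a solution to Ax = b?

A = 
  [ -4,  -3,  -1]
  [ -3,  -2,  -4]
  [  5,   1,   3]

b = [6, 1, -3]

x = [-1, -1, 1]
Yes

Ax = [6, 1, -3] = b ✓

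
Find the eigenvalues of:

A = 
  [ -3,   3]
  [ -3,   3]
tr(A) = 0, det(A) = 0
Characteristic polynomial: λ² - tr(A)λ + det(A) = λ²
λ² = λ²

λ = 0, 0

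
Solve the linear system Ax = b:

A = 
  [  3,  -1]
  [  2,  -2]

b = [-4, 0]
x = [-2, -2]

Row reduce the augmented matrix [A|b]:
R2 → R2 - (2/3)·R1
REF = 
  [   3,   -1,   -4]
  [   0, -4/3,  8/3]

Back-substitution:
x₂ = (8/3) / (-4/3) = -2
x₁ = (-4 - (-1)(-2)) / 3 = -2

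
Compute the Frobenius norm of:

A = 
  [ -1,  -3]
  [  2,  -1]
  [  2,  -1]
||A||_F = 4.472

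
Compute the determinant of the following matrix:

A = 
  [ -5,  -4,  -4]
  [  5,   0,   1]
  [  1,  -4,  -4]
Cofactor expansion along row 1:
det(A) = (-5)·((0)(-4) - (1)(-4)) - (-4)·((5)(-4) - (1)(1)) + (-4)·((5)(-4) - (0)(1))
  = (-5)(4) - (-4)(-21) + (-4)(-20)
  = -24

det(A) = -24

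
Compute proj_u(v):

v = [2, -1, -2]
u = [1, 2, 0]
proj_u(v) = [0, 0, 0]

v·u = (2)(1) + (-1)(2) + (-2)(0) = 0
u·u = (1)² + (2)² + (0)² = 5
proj_u(v) = (v·u / u·u) × u = (0/5) × u = (0) × u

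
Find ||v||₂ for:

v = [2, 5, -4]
6.708

||v||₂ = √((2)² + (5)² + (-4)²) = √45 = 6.708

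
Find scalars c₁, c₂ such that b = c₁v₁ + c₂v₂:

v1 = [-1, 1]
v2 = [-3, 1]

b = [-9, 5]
c1 = 3, c2 = 2

b = 3·v1 + 2·v2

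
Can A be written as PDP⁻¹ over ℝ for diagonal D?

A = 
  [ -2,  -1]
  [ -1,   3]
Yes

tr(A) = 1, det(A) = -7
Characteristic polynomial: λ² - tr(A)λ + det(A) = λ² - λ - 7
λ² - λ - 7 = 0  ⇒  λ = (1 ± √((-1)² - 4·(-7)))/2 = (1 ± √(29))/2
  = (1 + √29)/2,  (1 - √29)/2
Eigenvalues: (1 + √29)/2, (1 - √29)/2  (≈ 3.193, -2.193)
The two irrational eigenvalues are distinct (simple), so each has alg. mult. = geom. mult. = 1.
Sum of geometric multiplicities equals n, so A has n independent eigenvectors.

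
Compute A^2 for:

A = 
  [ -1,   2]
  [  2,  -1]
A² = A·A:
A²[1,1] = (-1)(-1) + (2)(2) = 5
A²[1,2] = (-1)(2) + (2)(-1) = -4
A²[2,1] = (2)(-1) + (-1)(2) = -4
A²[2,2] = (2)(2) + (-1)(-1) = 5
A² = 
  [  5,  -4]
  [ -4,   5]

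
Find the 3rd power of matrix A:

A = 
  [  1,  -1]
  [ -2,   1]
A^3 = 
  [  7,  -5]
  [-10,   7]

A² = A·A:
A²[1,1] = (1)(1) + (-1)(-2) = 3
A²[1,2] = (1)(-1) + (-1)(1) = -2
A²[2,1] = (-2)(1) + (1)(-2) = -4
A²[2,2] = (-2)(-1) + (1)(1) = 3
A² = 
  [  3,  -2]
  [ -4,   3]

A^3 = A^2·A:
A^3[1,1] = (3)(1) + (-2)(-2) = 7
A^3[1,2] = (3)(-1) + (-2)(1) = -5
A^3[2,1] = (-4)(1) + (3)(-2) = -10
A^3[2,2] = (-4)(-1) + (3)(1) = 7
A^3 = 
  [  7,  -5]
  [-10,   7]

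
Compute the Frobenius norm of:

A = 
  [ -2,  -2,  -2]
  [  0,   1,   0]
||A||_F = 3.606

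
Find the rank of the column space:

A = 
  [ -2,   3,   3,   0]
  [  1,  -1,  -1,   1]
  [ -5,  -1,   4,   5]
dim(Col(A)) = 3

Row reduce:
R2 → R2 + (1/2)·R1
R3 → R3 - (5/2)·R1
R3 → R3 + (17)·R2
REF = 
  [ -2,   3,   3,   0]
  [  0, 1/2, 1/2,   1]
  [  0,   0,   5,  22]
Pivot columns: 1, 2, 3 → 3 pivots.
dim(Col(A)) = number of pivot columns = 3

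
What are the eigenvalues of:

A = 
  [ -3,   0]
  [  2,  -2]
λ = -2, -3

tr(A) = -5, det(A) = 6
Characteristic polynomial: λ² - tr(A)λ + det(A) = λ² + 5λ + 6
λ² + 5λ + 6 = (λ + 3)(λ + 2)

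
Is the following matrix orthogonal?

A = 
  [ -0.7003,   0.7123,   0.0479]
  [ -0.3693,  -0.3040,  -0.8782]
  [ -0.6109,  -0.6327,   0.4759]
Yes

AᵀA = 
  [  1,   0,   0]
  [  0,   1.0001,   0]
  [  0,   0,   1]
≈ I (equal to I up to the 4-dp rounding of the entries)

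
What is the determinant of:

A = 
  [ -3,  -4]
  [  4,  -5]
For a 2×2 matrix, det = ad - bc = (-3)(-5) - (-4)(4) = 31

det(A) = 31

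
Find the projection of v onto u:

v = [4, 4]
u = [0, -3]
proj_u(v) = [0, 4]

v·u = (4)(0) + (4)(-3) = -12
u·u = (0)² + (-3)² = 9
proj_u(v) = (v·u / u·u) × u = (-12/9) × u = (-4/3) × u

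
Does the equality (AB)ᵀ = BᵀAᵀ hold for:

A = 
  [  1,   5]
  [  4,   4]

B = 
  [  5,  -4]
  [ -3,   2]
Yes

(AB)ᵀ = 
  [-10,   8]
  [  6,  -8]

BᵀAᵀ = 
  [-10,   8]
  [  6,  -8]

Both sides are equal — this is the standard identity (AB)ᵀ = BᵀAᵀ, which holds for all A, B.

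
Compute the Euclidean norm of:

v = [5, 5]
7.071

||v||₂ = √((5)² + (5)²) = √50 = 7.071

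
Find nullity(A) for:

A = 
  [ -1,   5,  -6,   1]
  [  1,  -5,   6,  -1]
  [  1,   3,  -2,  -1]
nullity(A) = 2

Row reduce:
R2 → R2 + (1)·R1
R3 → R3 + (1)·R1
Swap R2 ↔ R3
REF = 
  [ -1,   5,  -6,   1]
  [  0,   8,  -8,   0]
  [  0,   0,   0,   0]
Pivot columns: 1, 2 → 2 pivots.
rank(A) = 2, so nullity(A) = 4 - 2 = 2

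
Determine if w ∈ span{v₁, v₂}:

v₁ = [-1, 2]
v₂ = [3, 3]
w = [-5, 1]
Yes

Form the augmented matrix and row-reduce:
[v₁|v₂|w] = 
  [ -1,   3,  -5]
  [  2,   3,   1]
R2 → R2 + (2)·R1
REF = 
  [ -1,   3,  -5]
  [  0,   9,  -9]

No row of the form [0 0 | nonzero], so the system is consistent. Back-substitution gives c₁ = 2, c₂ = -1: w = (2)·v₁ + (-1)·v₂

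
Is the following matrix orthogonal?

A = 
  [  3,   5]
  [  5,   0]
No

AᵀA = 
  [ 34,  15]
  [ 15,  25]
≠ I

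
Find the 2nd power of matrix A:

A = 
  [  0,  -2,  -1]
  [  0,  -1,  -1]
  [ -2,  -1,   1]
A² = A·A:
A²[1,1] = (0)(0) + (-2)(0) + (-1)(-2) = 2
A²[1,2] = (0)(-2) + (-2)(-1) + (-1)(-1) = 3
A²[1,3] = (0)(-1) + (-2)(-1) + (-1)(1) = 1
A²[2,1] = (0)(0) + (-1)(0) + (-1)(-2) = 2
A²[2,2] = (0)(-2) + (-1)(-1) + (-1)(-1) = 2
A²[2,3] = (0)(-1) + (-1)(-1) + (-1)(1) = 0
A²[3,1] = (-2)(0) + (-1)(0) + (1)(-2) = -2
A²[3,2] = (-2)(-2) + (-1)(-1) + (1)(-1) = 4
A²[3,3] = (-2)(-1) + (-1)(-1) + (1)(1) = 4
A² = 
  [  2,   3,   1]
  [  2,   2,   0]
  [ -2,   4,   4]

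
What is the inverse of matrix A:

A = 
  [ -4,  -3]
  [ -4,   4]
det(A) = (-4)(4) - (-3)(-4) = -28
For a 2×2 matrix, A⁻¹ = (1/det(A)) · [[d, -b], [-c, a]]
    = (-1/28) · [[4, 3], [4, -4]]

A⁻¹ = 
  [ -1/7, -3/28]
  [ -1/7,   1/7]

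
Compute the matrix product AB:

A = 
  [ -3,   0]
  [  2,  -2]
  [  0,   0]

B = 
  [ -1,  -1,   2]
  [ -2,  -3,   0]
A is 3×2 and B is 2×3, so AB is 3×3. Each entry is (row of A)·(column of B):
AB[1,1] = (-3)(-1) + (0)(-2) = 3
AB[1,2] = (-3)(-1) + (0)(-3) = 3
AB[1,3] = (-3)(2) + (0)(0) = -6
AB[2,1] = (2)(-1) + (-2)(-2) = 2
AB[2,2] = (2)(-1) + (-2)(-3) = 4
AB[2,3] = (2)(2) + (-2)(0) = 4
AB[3,1] = (0)(-1) + (0)(-2) = 0
AB[3,2] = (0)(-1) + (0)(-3) = 0
AB[3,3] = (0)(2) + (0)(0) = 0

AB = 
  [  3,   3,  -6]
  [  2,   4,   4]
  [  0,   0,   0]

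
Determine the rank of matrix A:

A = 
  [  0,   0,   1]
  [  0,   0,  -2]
Row reduce:
R2 → R2 + (2)·R1
REF = 
  [  0,   0,   1]
  [  0,   0,   0]
Pivot columns: 3 → 1 pivot.

rank(A) = 1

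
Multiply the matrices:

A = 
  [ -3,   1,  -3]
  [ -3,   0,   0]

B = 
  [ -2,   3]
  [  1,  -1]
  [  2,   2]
AB = 
  [  1, -16]
  [  6,  -9]

A is 2×3 and B is 3×2, so AB is 2×2. Each entry is (row of A)·(column of B):
AB[1,1] = (-3)(-2) + (1)(1) + (-3)(2) = 1
AB[1,2] = (-3)(3) + (1)(-1) + (-3)(2) = -16
AB[2,1] = (-3)(-2) + (0)(1) + (0)(2) = 6
AB[2,2] = (-3)(3) + (0)(-1) + (0)(2) = -9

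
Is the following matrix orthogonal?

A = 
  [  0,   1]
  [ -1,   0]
Yes

AᵀA = 
  [  1,   0]
  [  0,   1]
= I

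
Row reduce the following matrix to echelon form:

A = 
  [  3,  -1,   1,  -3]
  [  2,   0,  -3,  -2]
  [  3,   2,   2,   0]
Row operations:
R2 → R2 - (2/3)·R1
R3 → R3 - (1)·R1
R3 → R3 - (9/2)·R2

Resulting echelon form:
REF = 
  [    3,    -1,     1,    -3]
  [    0,   2/3, -11/3,     0]
  [    0,     0,  35/2,     3]

Rank = 3 (number of non-zero pivot rows).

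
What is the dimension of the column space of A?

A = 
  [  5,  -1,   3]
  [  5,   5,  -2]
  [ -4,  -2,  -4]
Row reduce:
R2 → R2 - (1)·R1
R3 → R3 + (4/5)·R1
R3 → R3 + (7/15)·R2
REF = 
  [     5,     -1,      3]
  [     0,      6,     -5]
  [     0,      0, -59/15]
Pivot columns: 1, 2, 3 → 3 pivots.
dim(Col(A)) = number of pivot columns = 3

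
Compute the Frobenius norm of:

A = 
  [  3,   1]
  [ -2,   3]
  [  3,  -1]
||A||_F = 5.745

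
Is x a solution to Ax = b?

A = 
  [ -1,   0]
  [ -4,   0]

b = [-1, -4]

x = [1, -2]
Yes

Ax = [-1, -4] = b ✓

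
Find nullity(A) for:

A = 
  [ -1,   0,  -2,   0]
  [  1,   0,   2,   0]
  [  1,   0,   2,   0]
nullity(A) = 3

Row reduce:
R2 → R2 + (1)·R1
R3 → R3 + (1)·R1
REF = 
  [ -1,   0,  -2,   0]
  [  0,   0,   0,   0]
  [  0,   0,   0,   0]
Pivot columns: 1 → 1 pivot.
rank(A) = 1, so nullity(A) = 4 - 1 = 3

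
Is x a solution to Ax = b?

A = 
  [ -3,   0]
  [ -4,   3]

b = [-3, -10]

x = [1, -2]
Yes

Ax = [-3, -10] = b ✓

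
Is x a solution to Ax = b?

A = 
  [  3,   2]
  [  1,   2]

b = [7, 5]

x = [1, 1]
No

Ax = [5, 3] ≠ b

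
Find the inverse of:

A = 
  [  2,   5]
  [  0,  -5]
det(A) = (2)(-5) - (5)(0) = -10
For a 2×2 matrix, A⁻¹ = (1/det(A)) · [[d, -b], [-c, a]]
    = (-1/10) · [[-5, -5], [0, 2]]

A⁻¹ = 
  [ 1/2,  1/2]
  [   0, -1/5]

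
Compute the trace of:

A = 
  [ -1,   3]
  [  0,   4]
3

tr(A) = -1 + 4 = 3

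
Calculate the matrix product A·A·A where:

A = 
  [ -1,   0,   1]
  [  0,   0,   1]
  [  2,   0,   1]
A² = A·A:
A²[1,1] = (-1)(-1) + (0)(0) + (1)(2) = 3
A²[1,2] = (-1)(0) + (0)(0) + (1)(0) = 0
A²[1,3] = (-1)(1) + (0)(1) + (1)(1) = 0
A²[2,1] = (0)(-1) + (0)(0) + (1)(2) = 2
A²[2,2] = (0)(0) + (0)(0) + (1)(0) = 0
A²[2,3] = (0)(1) + (0)(1) + (1)(1) = 1
A²[3,1] = (2)(-1) + (0)(0) + (1)(2) = 0
A²[3,2] = (2)(0) + (0)(0) + (1)(0) = 0
A²[3,3] = (2)(1) + (0)(1) + (1)(1) = 3
A² = 
  [  3,   0,   0]
  [  2,   0,   1]
  [  0,   0,   3]

A^3 = A^2·A:
A^3[1,1] = (3)(-1) + (0)(0) + (0)(2) = -3
A^3[1,2] = (3)(0) + (0)(0) + (0)(0) = 0
A^3[1,3] = (3)(1) + (0)(1) + (0)(1) = 3
A^3[2,1] = (2)(-1) + (0)(0) + (1)(2) = 0
A^3[2,2] = (2)(0) + (0)(0) + (1)(0) = 0
A^3[2,3] = (2)(1) + (0)(1) + (1)(1) = 3
A^3[3,1] = (0)(-1) + (0)(0) + (3)(2) = 6
A^3[3,2] = (0)(0) + (0)(0) + (3)(0) = 0
A^3[3,3] = (0)(1) + (0)(1) + (3)(1) = 3
A^3 = 
  [ -3,   0,   3]
  [  0,   0,   3]
  [  6,   0,   3]

Therefore
A^3 = 
  [ -3,   0,   3]
  [  0,   0,   3]
  [  6,   0,   3]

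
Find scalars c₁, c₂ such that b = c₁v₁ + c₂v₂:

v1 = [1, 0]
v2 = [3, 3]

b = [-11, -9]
c1 = -2, c2 = -3

b = -2·v1 + -3·v2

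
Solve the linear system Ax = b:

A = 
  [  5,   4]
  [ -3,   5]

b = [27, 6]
Row reduce the augmented matrix [A|b]:
R2 → R2 + (3/5)·R1
REF = 
  [    5,     4,    27]
  [    0,  37/5, 111/5]

Back-substitution:
x₂ = (111/5) / (37/5) = 3
x₁ = (27 - (4)(3)) / 5 = 3

x = [3, 3]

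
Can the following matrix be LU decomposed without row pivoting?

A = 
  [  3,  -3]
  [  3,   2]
Yes.
A[1,1] = 3 ≠ 0, so Gaussian elimination proceeds without a row swap: multiplier ℓ₂₁ = (3)/(3) = 1, and U[2,2] = 2 - (1)(-3) = 5.
L = 
  [  1,   0]
  [  1,   1]
U = 
  [  3,  -3]
  [  0,   5]
Check row 2 of LU: [(1)(3), (1)(-3) + 5] = [3, 2] = row 2 of A ✓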